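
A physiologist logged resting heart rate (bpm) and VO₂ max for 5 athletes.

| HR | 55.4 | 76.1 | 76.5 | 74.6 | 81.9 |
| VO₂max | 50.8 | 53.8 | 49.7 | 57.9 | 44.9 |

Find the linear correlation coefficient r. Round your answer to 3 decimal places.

-0.180

n = 5, Σx = 364.5, Σy = 257.1, Σx² = 26985.39, Σy² = 13313.59, Σxy = 18707.2
nΣxy − ΣxΣy = 93536 − 93712.95 = -176.95
nΣx² − (Σx)² = 134926.95 − 132860.25 = 2066.7; nΣy² − (Σy)² = 66567.95 − 66100.41 = 467.54
r = -176.95 / √(2066.7 × 467.54) = -176.95 / 982.9878 ≈ -0.180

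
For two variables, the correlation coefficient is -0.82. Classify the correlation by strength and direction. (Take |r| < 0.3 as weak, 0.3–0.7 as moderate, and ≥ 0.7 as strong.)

strong negative

r = -0.82 < 0 so the relationship is negative.
|r| = 0.82, which falls in the strong range.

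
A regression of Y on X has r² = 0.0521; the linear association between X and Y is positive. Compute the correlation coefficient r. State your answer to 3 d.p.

|r| = √0.0521 = 0.228
The association is positive, so r = 0.228.

0.228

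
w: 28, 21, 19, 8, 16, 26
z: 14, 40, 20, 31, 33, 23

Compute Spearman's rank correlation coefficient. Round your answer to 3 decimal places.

-0.486

Rank w: 6, 4, 3, 1, 2, 5
Rank z: 1, 6, 2, 4, 5, 3
d = rank(w) − rank(z): 5, -2, 1, -3, -3, 2; Σd² = 52
ρ = 1 − 6Σd² / [n(n²−1)] = 1 − 6×52 / (6×35) = 1 − 312/210 ≈ -0.486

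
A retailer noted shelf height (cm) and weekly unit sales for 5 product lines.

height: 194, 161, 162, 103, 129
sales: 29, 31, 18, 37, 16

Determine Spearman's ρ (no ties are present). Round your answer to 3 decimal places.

-0.300

Rank height: 5, 3, 4, 1, 2
Rank sales: 3, 4, 2, 5, 1
d = rank(height) − rank(sales): 2, -1, 2, -4, 1; Σd² = 26
ρ = 1 − 6Σd² / [n(n²−1)] = 1 − 6×26 / (5×24) = 1 − 156/120 ≈ -0.300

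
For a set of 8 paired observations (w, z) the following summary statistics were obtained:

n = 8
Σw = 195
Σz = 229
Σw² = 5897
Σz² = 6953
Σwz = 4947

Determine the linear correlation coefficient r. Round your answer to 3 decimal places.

r = (nΣwz − ΣwΣz) / √[(nΣw² − (Σw)²)(nΣz² − (Σz)²)]
Numerator: 8×4947 − 195×229 = -5079
Denominator: √[(47176 − 38025)(55624 − 52441)] = √[9151 × 3183] = 5397.0022
r = -5079 / 5397.0022 ≈ -0.941

-0.941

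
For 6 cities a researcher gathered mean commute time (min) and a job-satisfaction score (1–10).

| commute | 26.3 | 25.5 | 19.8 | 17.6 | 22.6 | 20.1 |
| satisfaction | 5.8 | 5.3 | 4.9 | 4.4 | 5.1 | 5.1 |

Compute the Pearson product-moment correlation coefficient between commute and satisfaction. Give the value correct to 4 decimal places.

n = 6, Σx = 131.9, Σy = 30.6, Σx² = 2958.51, Σy² = 157.12, Σxy = 679.92
nΣxy − ΣxΣy = 4079.52 − 4036.14 = 43.38
nΣx² − (Σx)² = 17751.06 − 17397.61 = 353.45; nΣy² − (Σy)² = 942.72 − 936.36 = 6.36
r = 43.38 / √(353.45 × 6.36) = 43.38 / 47.4125 ≈ 0.9149

0.9149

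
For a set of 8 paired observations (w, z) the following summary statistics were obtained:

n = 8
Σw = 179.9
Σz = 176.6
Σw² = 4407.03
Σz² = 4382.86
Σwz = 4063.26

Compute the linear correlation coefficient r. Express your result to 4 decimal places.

r = (nΣwz − ΣwΣz) / √[(nΣw² − (Σw)²)(nΣz² − (Σz)²)]
Numerator: 8×4063.26 − 179.9×176.6 = 735.74
Denominator: √[(35256.24 − 32364.01)(35062.88 − 31187.56)] = √[2892.23 × 3875.32] = 3347.8824
r = 735.74 / 3347.8824 ≈ 0.2198

0.2198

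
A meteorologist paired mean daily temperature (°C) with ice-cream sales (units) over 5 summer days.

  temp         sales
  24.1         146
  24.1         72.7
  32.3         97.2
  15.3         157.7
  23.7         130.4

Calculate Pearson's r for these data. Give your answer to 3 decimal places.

-0.616

n = 5, Σx = 119.5, Σy = 604, Σx² = 3000.69, Σy² = 77922.58, Σxy = 13913.52
nΣxy − ΣxΣy = 69567.6 − 72178 = -2610.4
nΣx² − (Σx)² = 15003.45 − 14280.25 = 723.2; nΣy² − (Σy)² = 389612.9 − 364816 = 24796.9
r = -2610.4 / √(723.2 × 24796.9) = -2610.4 / 4234.7512 ≈ -0.616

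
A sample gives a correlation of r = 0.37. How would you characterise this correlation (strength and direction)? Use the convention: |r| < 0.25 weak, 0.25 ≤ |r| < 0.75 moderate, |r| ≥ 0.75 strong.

moderate positive

r = 0.37 > 0 so the relationship is positive.
|r| = 0.37, which falls in the moderate range.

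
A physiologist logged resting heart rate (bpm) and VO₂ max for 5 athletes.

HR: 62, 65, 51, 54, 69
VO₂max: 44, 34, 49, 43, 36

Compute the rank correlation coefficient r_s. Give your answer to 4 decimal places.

Rank HR: 3, 4, 1, 2, 5
Rank VO₂max: 4, 1, 5, 3, 2
d = rank(HR) − rank(VO₂max): -1, 3, -4, -1, 3; Σd² = 36
ρ = 1 − 6Σd² / [n(n²−1)] = 1 − 6×36 / (5×24) = 1 − 216/120 ≈ -0.8000

-0.8000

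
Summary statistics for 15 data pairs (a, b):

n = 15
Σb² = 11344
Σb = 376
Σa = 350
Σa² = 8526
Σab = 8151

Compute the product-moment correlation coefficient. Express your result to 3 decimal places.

r = (nΣab − ΣaΣb) / √[(nΣa² − (Σa)²)(nΣb² − (Σb)²)]
Numerator: 15×8151 − 350×376 = -9335
Denominator: √[(127890 − 122500)(170160 − 141376)] = √[5390 × 28784] = 12455.7521
r = -9335 / 12455.7521 ≈ -0.749

-0.749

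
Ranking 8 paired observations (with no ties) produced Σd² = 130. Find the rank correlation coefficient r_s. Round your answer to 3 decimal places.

-0.548

ρ = 1 − 6Σd² / [n(n²−1)] = 1 − 6×130 / (8×63)
  = 1 − 780/504 = 1 − 1.5476 ≈ -0.548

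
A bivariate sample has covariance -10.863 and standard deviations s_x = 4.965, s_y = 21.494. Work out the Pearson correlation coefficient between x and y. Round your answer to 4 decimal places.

r = Cov(x,y) / (s_x · s_y) = -10.863 / (4.965 × 21.494)
  = -10.863 / 106.7177 ≈ -0.1018

-0.1018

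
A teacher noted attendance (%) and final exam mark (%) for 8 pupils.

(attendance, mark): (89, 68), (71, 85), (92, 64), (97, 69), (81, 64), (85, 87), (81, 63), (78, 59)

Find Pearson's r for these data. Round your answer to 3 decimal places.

-0.237

n = 8, Σx = 674, Σy = 559, Σx² = 57266, Σy² = 39821, Σxy = 46952
nΣxy − ΣxΣy = 375616 − 376766 = -1150
nΣx² − (Σx)² = 458128 − 454276 = 3852; nΣy² − (Σy)² = 318568 − 312481 = 6087
r = -1150 / √(3852 × 6087) = -1150 / 4842.2230 ≈ -0.237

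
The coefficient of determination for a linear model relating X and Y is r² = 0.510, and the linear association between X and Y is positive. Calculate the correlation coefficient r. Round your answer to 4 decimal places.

|r| = √0.510 = 0.7141
The association is positive, so r = 0.7141.

0.7141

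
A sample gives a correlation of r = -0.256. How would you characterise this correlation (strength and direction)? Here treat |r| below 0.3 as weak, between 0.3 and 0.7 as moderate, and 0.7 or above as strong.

weak negative

r = -0.256 < 0 so the relationship is negative.
|r| = 0.256, which falls in the weak range.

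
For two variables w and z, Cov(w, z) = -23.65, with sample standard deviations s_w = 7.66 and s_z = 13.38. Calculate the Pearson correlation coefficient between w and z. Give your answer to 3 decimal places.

r = Cov(w,z) / (s_w · s_z) = -23.65 / (7.66 × 13.38)
  = -23.65 / 102.4908 ≈ -0.231

-0.231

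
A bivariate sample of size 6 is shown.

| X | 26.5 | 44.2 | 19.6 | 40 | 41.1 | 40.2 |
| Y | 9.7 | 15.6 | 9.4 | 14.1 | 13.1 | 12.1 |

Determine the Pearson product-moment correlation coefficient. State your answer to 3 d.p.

0.914

n = 6, ΣX = 211.6, ΣY = 74, ΣX² = 7945.3, ΣY² = 942.64, ΣXY = 2719.64
nΣXY − ΣXΣY = 16317.84 − 15658.4 = 659.44
nΣX² − (ΣX)² = 47671.8 − 44774.56 = 2897.24; nΣY² − (ΣY)² = 5655.84 − 5476 = 179.84
r = 659.44 / √(2897.24 × 179.84) = 659.44 / 721.8308 ≈ 0.914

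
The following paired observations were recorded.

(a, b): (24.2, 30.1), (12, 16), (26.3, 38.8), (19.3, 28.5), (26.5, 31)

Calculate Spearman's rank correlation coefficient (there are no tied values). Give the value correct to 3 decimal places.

Rank a: 3, 1, 4, 2, 5
Rank b: 3, 1, 5, 2, 4
d = rank(a) − rank(b): 0, 0, -1, 0, 1; Σd² = 2
ρ = 1 − 6Σd² / [n(n²−1)] = 1 − 6×2 / (5×24) = 1 − 12/120 ≈ 0.900

0.900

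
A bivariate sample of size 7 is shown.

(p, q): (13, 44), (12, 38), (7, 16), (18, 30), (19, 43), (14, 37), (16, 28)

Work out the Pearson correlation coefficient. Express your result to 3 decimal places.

0.523

n = 7, Σp = 99, Σq = 236, Σp² = 1499, Σq² = 8538, Σpq = 3463
nΣpq − ΣpΣq = 24241 − 23364 = 877
nΣp² − (Σp)² = 10493 − 9801 = 692; nΣq² − (Σq)² = 59766 − 55696 = 4070
r = 877 / √(692 × 4070) = 877 / 1678.2253 ≈ 0.523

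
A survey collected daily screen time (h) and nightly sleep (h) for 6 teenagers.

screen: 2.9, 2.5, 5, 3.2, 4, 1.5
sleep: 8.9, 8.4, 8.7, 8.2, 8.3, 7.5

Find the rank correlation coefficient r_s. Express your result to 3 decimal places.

0.371

Rank screen: 3, 2, 6, 4, 5, 1
Rank sleep: 6, 4, 5, 2, 3, 1
d = rank(screen) − rank(sleep): -3, -2, 1, 2, 2, 0; Σd² = 22
ρ = 1 − 6Σd² / [n(n²−1)] = 1 − 6×22 / (6×35) = 1 − 132/210 ≈ 0.371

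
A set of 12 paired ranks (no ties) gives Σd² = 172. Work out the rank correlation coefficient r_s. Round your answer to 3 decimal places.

0.399

ρ = 1 − 6Σd² / [n(n²−1)] = 1 − 6×172 / (12×143)
  = 1 − 1032/1716 = 1 − 0.6014 ≈ 0.399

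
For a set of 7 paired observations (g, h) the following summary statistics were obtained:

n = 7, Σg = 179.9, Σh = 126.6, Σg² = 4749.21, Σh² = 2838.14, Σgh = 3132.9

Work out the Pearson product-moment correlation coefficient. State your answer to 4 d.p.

r = (nΣgh − ΣgΣh) / √[(nΣg² − (Σg)²)(nΣh² − (Σh)²)]
Numerator: 7×3132.9 − 179.9×126.6 = -845.04
Denominator: √[(33244.47 − 32364.01)(19866.98 − 16027.56)] = √[880.46 × 3839.42] = 1838.6016
r = -845.04 / 1838.6016 ≈ -0.4596

-0.4596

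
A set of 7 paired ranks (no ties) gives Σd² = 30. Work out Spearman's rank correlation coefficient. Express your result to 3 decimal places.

0.464

ρ = 1 − 6Σd² / [n(n²−1)] = 1 − 6×30 / (7×48)
  = 1 − 180/336 = 1 − 0.5357 ≈ 0.464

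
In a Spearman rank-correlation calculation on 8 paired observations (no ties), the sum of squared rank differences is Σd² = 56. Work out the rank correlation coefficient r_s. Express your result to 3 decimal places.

0.333

ρ = 1 − 6Σd² / [n(n²−1)] = 1 − 6×56 / (8×63)
  = 1 − 336/504 = 1 − 0.6667 ≈ 0.333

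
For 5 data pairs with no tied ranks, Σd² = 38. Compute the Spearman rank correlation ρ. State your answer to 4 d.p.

ρ = 1 − 6Σd² / [n(n²−1)] = 1 − 6×38 / (5×24)
  = 1 − 228/120 = 1 − 1.90000 ≈ -0.9000

-0.9000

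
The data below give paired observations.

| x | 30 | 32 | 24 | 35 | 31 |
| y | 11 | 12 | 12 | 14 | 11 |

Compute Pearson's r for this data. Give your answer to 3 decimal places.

n = 5, Σx = 152, Σy = 60, Σx² = 4686, Σy² = 726, Σxy = 1833
nΣxy − ΣxΣy = 9165 − 9120 = 45
nΣx² − (Σx)² = 23430 − 23104 = 326; nΣy² − (Σy)² = 3630 − 3600 = 30
r = 45 / √(326 × 30) = 45 / 98.8939 ≈ 0.455

0.455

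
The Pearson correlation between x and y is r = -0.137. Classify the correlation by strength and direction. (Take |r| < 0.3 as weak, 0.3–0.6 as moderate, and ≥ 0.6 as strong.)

weak negative

r = -0.137 < 0 so the relationship is negative.
|r| = 0.137, which falls in the weak range.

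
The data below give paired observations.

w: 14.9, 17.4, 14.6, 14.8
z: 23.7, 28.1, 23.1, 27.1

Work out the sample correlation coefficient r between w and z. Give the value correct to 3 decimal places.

0.720

n = 4, Σw = 61.7, Σz = 102, Σw² = 956.97, Σz² = 2619.32, Σwz = 1580.41
nΣwz − ΣwΣz = 6321.64 − 6293.4 = 28.24
nΣw² − (Σw)² = 3827.88 − 3806.89 = 20.99; nΣz² − (Σz)² = 10477.28 − 10404 = 73.28
r = 28.24 / √(20.99 × 73.28) = 28.24 / 39.2192 ≈ 0.720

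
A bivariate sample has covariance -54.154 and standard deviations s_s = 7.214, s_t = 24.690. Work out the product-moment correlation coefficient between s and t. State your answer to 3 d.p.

-0.304

r = Cov(s,t) / (s_s · s_t) = -54.154 / (7.214 × 24.690)
  = -54.154 / 178.1137 ≈ -0.304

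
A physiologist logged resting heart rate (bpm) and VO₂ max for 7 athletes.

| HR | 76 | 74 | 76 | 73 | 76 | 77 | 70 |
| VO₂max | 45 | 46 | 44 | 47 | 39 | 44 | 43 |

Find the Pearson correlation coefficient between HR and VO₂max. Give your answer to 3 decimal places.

n = 7, Σx = 522, Σy = 308, Σx² = 38962, Σy² = 13592, Σxy = 22961
nΣxy − ΣxΣy = 160727 − 160776 = -49
nΣx² − (Σx)² = 272734 − 272484 = 250; nΣy² − (Σy)² = 95144 − 94864 = 280
r = -49 / √(250 × 280) = -49 / 264.5751 ≈ -0.185

-0.185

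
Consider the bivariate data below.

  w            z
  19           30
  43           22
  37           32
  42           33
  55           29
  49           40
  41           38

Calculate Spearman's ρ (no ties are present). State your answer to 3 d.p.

-0.071

Rank w: 1, 5, 2, 4, 7, 6, 3
Rank z: 3, 1, 4, 5, 2, 7, 6
d = rank(w) − rank(z): -2, 4, -2, -1, 5, -1, -3; Σd² = 60
ρ = 1 − 6Σd² / [n(n²−1)] = 1 − 6×60 / (7×48) = 1 − 360/336 ≈ -0.071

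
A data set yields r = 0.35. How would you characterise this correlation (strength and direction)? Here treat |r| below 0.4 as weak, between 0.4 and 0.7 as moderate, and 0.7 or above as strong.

weak positive

r = 0.35 > 0 so the relationship is positive.
|r| = 0.35, which falls in the weak range.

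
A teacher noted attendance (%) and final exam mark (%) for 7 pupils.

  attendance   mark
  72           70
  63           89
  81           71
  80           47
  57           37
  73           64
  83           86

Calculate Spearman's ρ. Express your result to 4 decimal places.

Rank attendance: 3, 2, 6, 5, 1, 4, 7
Rank mark: 4, 7, 5, 2, 1, 3, 6
d = rank(attendance) − rank(mark): -1, -5, 1, 3, 0, 1, 1; Σd² = 38
ρ = 1 − 6Σd² / [n(n²−1)] = 1 − 6×38 / (7×48) = 1 − 228/336 ≈ 0.3214

0.3214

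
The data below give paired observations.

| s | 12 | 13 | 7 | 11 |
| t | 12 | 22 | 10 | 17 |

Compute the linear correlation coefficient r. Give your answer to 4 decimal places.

n = 4, Σs = 43, Σt = 61, Σs² = 483, Σt² = 1017, Σst = 687
nΣst − ΣsΣt = 2748 − 2623 = 125
nΣs² − (Σs)² = 1932 − 1849 = 83; nΣt² − (Σt)² = 4068 − 3721 = 347
r = 125 / √(83 × 347) = 125 / 169.7086 ≈ 0.7366

0.7366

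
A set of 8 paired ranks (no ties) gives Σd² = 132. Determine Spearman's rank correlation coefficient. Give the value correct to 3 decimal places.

-0.571

ρ = 1 − 6Σd² / [n(n²−1)] = 1 − 6×132 / (8×63)
  = 1 − 792/504 = 1 − 1.5714 ≈ -0.571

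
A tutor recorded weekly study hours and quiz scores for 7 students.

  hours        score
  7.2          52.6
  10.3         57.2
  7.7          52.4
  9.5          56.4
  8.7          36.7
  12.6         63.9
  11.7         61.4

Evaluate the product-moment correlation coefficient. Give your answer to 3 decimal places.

0.648

n = 7, Σx = 67.7, Σy = 380.6, Σx² = 678.81, Σy² = 21165.38, Σxy = 3749.97
nΣxy − ΣxΣy = 26249.79 − 25766.62 = 483.17
nΣx² − (Σx)² = 4751.67 − 4583.29 = 168.38; nΣy² − (Σy)² = 148157.66 − 144856.36 = 3301.3
r = 483.17 / √(168.38 × 3301.3) = 483.17 / 745.5688 ≈ 0.648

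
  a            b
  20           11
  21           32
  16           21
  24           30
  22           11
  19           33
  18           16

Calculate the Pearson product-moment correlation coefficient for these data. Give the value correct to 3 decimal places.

n = 7, Σa = 140, Σb = 154, Σa² = 2842, Σb² = 3952, Σab = 3105
nΣab − ΣaΣb = 21735 − 21560 = 175
nΣa² − (Σa)² = 19894 − 19600 = 294; nΣb² − (Σb)² = 27664 − 23716 = 3948
r = 175 / √(294 × 3948) = 175 / 1077.3634 ≈ 0.162

0.162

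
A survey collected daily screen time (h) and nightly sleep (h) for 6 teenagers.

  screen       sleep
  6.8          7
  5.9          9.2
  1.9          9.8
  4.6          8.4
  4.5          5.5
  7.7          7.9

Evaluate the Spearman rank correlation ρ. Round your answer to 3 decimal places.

-0.314

Rank screen: 5, 4, 1, 3, 2, 6
Rank sleep: 2, 5, 6, 4, 1, 3
d = rank(screen) − rank(sleep): 3, -1, -5, -1, 1, 3; Σd² = 46
ρ = 1 − 6Σd² / [n(n²−1)] = 1 − 6×46 / (6×35) = 1 − 276/210 ≈ -0.314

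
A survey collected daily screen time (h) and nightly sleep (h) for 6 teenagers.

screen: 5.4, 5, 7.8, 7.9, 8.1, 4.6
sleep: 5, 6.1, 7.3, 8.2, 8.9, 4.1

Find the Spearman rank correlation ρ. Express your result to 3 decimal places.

0.943

Rank screen: 3, 2, 4, 5, 6, 1
Rank sleep: 2, 3, 4, 5, 6, 1
d = rank(screen) − rank(sleep): 1, -1, 0, 0, 0, 0; Σd² = 2
ρ = 1 − 6Σd² / [n(n²−1)] = 1 − 6×2 / (6×35) = 1 − 12/210 ≈ 0.943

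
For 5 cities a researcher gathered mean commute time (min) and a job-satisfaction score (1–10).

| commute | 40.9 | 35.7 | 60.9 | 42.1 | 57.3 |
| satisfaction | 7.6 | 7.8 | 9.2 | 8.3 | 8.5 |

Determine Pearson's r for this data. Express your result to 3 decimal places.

n = 5, Σx = 236.9, Σy = 41.4, Σx² = 11711.81, Σy² = 344.38, Σxy = 1986.06
nΣxy − ΣxΣy = 9930.3 − 9807.66 = 122.64
nΣx² − (Σx)² = 58559.05 − 56121.61 = 2437.44; nΣy² − (Σy)² = 1721.9 − 1713.96 = 7.94
r = 122.64 / √(2437.44 × 7.94) = 122.64 / 139.1160 ≈ 0.882

0.882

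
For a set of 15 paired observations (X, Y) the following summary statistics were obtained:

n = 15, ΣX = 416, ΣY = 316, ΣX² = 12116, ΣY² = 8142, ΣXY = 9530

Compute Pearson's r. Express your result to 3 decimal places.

r = (nΣXY − ΣXΣY) / √[(nΣX² − (ΣX)²)(nΣY² − (ΣY)²)]
Numerator: 15×9530 − 416×316 = 11494
Denominator: √[(181740 − 173056)(122130 − 99856)] = √[8684 × 22274] = 13907.8185
r = 11494 / 13907.8185 ≈ 0.826

0.826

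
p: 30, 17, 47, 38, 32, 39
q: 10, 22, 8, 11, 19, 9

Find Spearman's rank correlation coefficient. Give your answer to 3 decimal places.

-0.829

Rank p: 2, 1, 6, 4, 3, 5
Rank q: 3, 6, 1, 4, 5, 2
d = rank(p) − rank(q): -1, -5, 5, 0, -2, 3; Σd² = 64
ρ = 1 − 6Σd² / [n(n²−1)] = 1 − 6×64 / (6×35) = 1 − 384/210 ≈ -0.829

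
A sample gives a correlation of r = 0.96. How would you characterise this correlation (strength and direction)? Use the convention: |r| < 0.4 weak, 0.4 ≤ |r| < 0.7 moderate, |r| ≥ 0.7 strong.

strong positive

r = 0.96 > 0 so the relationship is positive.
|r| = 0.96, which falls in the strong range.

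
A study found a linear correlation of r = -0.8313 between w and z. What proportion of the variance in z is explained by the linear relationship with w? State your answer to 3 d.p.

r² = (-0.8313)² = 0.691

0.691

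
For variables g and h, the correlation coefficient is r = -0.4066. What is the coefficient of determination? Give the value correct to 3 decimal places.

r² = (-0.4066)² = 0.165

0.165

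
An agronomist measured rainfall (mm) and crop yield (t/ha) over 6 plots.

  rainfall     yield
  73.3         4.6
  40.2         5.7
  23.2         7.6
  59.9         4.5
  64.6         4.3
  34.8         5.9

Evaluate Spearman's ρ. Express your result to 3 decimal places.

-0.829

Rank rainfall: 6, 3, 1, 4, 5, 2
Rank yield: 3, 4, 6, 2, 1, 5
d = rank(rainfall) − rank(yield): 3, -1, -5, 2, 4, -3; Σd² = 64
ρ = 1 − 6Σd² / [n(n²−1)] = 1 − 6×64 / (6×35) = 1 − 384/210 ≈ -0.829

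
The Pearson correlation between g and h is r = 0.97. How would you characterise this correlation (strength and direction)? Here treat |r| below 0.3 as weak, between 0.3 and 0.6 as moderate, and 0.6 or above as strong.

strong positive

r = 0.97 > 0 so the relationship is positive.
|r| = 0.97, which falls in the strong range.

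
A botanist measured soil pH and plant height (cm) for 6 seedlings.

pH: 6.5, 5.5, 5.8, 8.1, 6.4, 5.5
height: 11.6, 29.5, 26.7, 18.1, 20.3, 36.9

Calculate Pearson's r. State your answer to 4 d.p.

-0.6677

n = 6, Σx = 37.8, Σy = 143.1, Σx² = 242.96, Σy² = 3819.01, Σxy = 871.99
nΣxy − ΣxΣy = 5231.94 − 5409.18 = -177.24
nΣx² − (Σx)² = 1457.76 − 1428.84 = 28.92; nΣy² − (Σy)² = 22914.06 − 20477.61 = 2436.45
r = -177.24 / √(28.92 × 2436.45) = -177.24 / 265.4470 ≈ -0.6677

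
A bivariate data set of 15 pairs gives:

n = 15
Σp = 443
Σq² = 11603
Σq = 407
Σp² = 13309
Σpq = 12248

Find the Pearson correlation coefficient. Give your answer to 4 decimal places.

0.6412

r = (nΣpq − ΣpΣq) / √[(nΣp² − (Σp)²)(nΣq² − (Σq)²)]
Numerator: 15×12248 − 443×407 = 3419
Denominator: √[(199635 − 196249)(174045 − 165649)] = √[3386 × 8396] = 5331.8717
r = 3419 / 5331.8717 ≈ 0.6412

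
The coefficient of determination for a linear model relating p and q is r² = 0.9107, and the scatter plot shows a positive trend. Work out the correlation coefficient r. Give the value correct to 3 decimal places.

0.954

|r| = √0.9107 = 0.954
The association is positive, so r = 0.954.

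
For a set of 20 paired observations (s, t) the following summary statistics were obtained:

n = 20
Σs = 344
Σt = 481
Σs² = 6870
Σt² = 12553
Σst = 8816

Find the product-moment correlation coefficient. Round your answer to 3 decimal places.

0.560

r = (nΣst − ΣsΣt) / √[(nΣs² − (Σs)²)(nΣt² − (Σt)²)]
Numerator: 20×8816 − 344×481 = 10856
Denominator: √[(137400 − 118336)(251060 − 231361)] = √[19064 × 19699] = 19378.8992
r = 10856 / 19378.8992 ≈ 0.560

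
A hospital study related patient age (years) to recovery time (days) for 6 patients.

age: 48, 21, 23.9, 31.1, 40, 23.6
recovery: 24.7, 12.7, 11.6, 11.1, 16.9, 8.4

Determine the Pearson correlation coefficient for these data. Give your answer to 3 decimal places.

0.893

n = 6, Σx = 187.6, Σy = 85.4, Σx² = 6440.38, Σy² = 1385.32, Σxy = 2948.99
nΣxy − ΣxΣy = 17693.94 − 16021.04 = 1672.9
nΣx² − (Σx)² = 38642.28 − 35193.76 = 3448.52; nΣy² − (Σy)² = 8311.92 − 7293.16 = 1018.76
r = 1672.9 / √(3448.52 × 1018.76) = 1672.9 / 1874.3570 ≈ 0.893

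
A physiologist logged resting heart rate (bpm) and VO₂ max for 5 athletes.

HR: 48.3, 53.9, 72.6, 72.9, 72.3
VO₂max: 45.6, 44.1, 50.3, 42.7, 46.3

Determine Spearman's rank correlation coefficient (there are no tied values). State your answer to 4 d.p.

Rank HR: 1, 2, 4, 5, 3
Rank VO₂max: 3, 2, 5, 1, 4
d = rank(HR) − rank(VO₂max): -2, 0, -1, 4, -1; Σd² = 22
ρ = 1 − 6Σd² / [n(n²−1)] = 1 − 6×22 / (5×24) = 1 − 132/120 ≈ -0.1000

-0.1000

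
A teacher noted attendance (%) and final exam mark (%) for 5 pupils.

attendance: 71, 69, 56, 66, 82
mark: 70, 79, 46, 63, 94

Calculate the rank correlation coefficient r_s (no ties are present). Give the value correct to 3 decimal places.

Rank attendance: 4, 3, 1, 2, 5
Rank mark: 3, 4, 1, 2, 5
d = rank(attendance) − rank(mark): 1, -1, 0, 0, 0; Σd² = 2
ρ = 1 − 6Σd² / [n(n²−1)] = 1 − 6×2 / (5×24) = 1 − 12/120 ≈ 0.900

0.900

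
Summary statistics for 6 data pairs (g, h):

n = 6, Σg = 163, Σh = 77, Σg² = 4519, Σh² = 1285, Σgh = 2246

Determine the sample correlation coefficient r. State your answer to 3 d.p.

0.939

r = (nΣgh − ΣgΣh) / √[(nΣg² − (Σg)²)(nΣh² − (Σh)²)]
Numerator: 6×2246 − 163×77 = 925
Denominator: √[(27114 − 26569)(7710 − 5929)] = √[545 × 1781] = 985.2132
r = 925 / 985.2132 ≈ 0.939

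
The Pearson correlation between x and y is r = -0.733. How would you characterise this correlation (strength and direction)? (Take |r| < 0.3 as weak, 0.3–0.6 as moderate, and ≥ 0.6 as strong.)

r = -0.733 < 0 so the relationship is negative.
|r| = 0.733, which falls in the strong range.

strong negative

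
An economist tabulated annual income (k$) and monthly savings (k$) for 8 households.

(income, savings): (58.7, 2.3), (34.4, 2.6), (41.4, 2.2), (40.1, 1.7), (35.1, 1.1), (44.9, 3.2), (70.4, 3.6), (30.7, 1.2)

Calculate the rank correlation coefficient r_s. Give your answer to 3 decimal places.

0.667

Rank income: 7, 2, 5, 4, 3, 6, 8, 1
Rank savings: 5, 6, 4, 3, 1, 7, 8, 2
d = rank(income) − rank(savings): 2, -4, 1, 1, 2, -1, 0, -1; Σd² = 28
ρ = 1 − 6Σd² / [n(n²−1)] = 1 − 6×28 / (8×63) = 1 − 168/504 ≈ 0.667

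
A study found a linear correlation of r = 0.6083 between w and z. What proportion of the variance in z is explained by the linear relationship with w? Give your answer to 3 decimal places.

0.370

r² = (0.6083)² = 0.370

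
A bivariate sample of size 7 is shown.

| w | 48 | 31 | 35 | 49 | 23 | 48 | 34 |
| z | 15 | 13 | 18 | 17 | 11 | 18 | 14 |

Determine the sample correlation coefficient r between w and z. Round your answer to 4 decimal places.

n = 7, Σw = 268, Σz = 106, Σw² = 10880, Σz² = 1648, Σwz = 4179
nΣwz − ΣwΣz = 29253 − 28408 = 845
nΣw² − (Σw)² = 76160 − 71824 = 4336; nΣz² − (Σz)² = 11536 − 11236 = 300
r = 845 / √(4336 × 300) = 845 / 1140.5262 ≈ 0.7409

0.7409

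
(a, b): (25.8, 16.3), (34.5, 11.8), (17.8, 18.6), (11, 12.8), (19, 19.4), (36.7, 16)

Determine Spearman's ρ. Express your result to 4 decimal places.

Rank a: 4, 5, 2, 1, 3, 6
Rank b: 4, 1, 5, 2, 6, 3
d = rank(a) − rank(b): 0, 4, -3, -1, -3, 3; Σd² = 44
ρ = 1 − 6Σd² / [n(n²−1)] = 1 − 6×44 / (6×35) = 1 − 264/210 ≈ -0.2571

-0.2571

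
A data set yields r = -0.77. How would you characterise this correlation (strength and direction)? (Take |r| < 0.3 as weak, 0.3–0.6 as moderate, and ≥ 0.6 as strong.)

r = -0.77 < 0 so the relationship is negative.
|r| = 0.77, which falls in the strong range.

strong negative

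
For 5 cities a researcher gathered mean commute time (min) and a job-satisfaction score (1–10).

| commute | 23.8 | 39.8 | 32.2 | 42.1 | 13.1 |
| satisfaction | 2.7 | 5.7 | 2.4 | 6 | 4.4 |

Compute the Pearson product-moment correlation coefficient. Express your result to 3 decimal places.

n = 5, Σx = 151, Σy = 21.2, Σx² = 5131.34, Σy² = 100.9, Σxy = 678.64
nΣxy − ΣxΣy = 3393.2 − 3201.2 = 192
nΣx² − (Σx)² = 25656.7 − 22801 = 2855.7; nΣy² − (Σy)² = 504.5 − 449.44 = 55.06
r = 192 / √(2855.7 × 55.06) = 192 / 396.5285 ≈ 0.484

0.484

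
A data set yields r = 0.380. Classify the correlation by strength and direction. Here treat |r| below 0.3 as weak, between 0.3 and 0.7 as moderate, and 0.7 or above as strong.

moderate positive

r = 0.380 > 0 so the relationship is positive.
|r| = 0.380, which falls in the moderate range.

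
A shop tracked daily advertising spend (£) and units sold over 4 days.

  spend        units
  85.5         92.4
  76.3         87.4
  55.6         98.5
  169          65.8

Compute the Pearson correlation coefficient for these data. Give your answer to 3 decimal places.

-0.975

n = 4, Σx = 386.4, Σy = 344.1, Σx² = 44784.3, Σy² = 30208.41, Σxy = 31165.62
nΣxy − ΣxΣy = 124662.48 − 132960.24 = -8297.76
nΣx² − (Σx)² = 179137.2 − 149304.96 = 29832.24; nΣy² − (Σy)² = 120833.64 − 118404.81 = 2428.83
r = -8297.76 / √(29832.24 × 2428.83) = -8297.76 / 8512.1936 ≈ -0.975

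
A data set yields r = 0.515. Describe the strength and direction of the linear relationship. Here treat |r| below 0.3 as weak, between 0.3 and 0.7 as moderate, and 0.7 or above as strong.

r = 0.515 > 0 so the relationship is positive.
|r| = 0.515, which falls in the moderate range.

moderate positive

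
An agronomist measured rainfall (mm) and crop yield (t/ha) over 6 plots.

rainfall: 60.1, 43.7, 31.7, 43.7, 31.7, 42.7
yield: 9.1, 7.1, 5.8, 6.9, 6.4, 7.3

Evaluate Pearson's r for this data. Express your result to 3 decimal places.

0.968

n = 6, Σx = 253.6, Σy = 42.6, Σx² = 11264.46, Σy² = 308.72, Σxy = 1857.16
nΣxy − ΣxΣy = 11142.96 − 10803.36 = 339.6
nΣx² − (Σx)² = 67586.76 − 64312.96 = 3273.8; nΣy² − (Σy)² = 1852.32 − 1814.76 = 37.56
r = 339.6 / √(3273.8 × 37.56) = 339.6 / 350.6621 ≈ 0.968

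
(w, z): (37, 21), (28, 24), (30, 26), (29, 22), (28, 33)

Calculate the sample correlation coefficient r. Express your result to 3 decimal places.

n = 5, Σw = 152, Σz = 126, Σw² = 4678, Σz² = 3266, Σwz = 3791
nΣwz − ΣwΣz = 18955 − 19152 = -197
nΣw² − (Σw)² = 23390 − 23104 = 286; nΣz² − (Σz)² = 16330 − 15876 = 454
r = -197 / √(286 × 454) = -197 / 360.3387 ≈ -0.547

-0.547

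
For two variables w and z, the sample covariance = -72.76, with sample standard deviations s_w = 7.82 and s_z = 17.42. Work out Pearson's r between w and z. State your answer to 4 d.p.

-0.5341

r = Cov(w,z) / (s_w · s_z) = -72.76 / (7.82 × 17.42)
  = -72.76 / 136.2244 ≈ -0.5341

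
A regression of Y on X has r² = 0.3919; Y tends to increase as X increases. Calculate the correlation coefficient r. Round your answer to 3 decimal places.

|r| = √0.3919 = 0.626
The association is positive, so r = 0.626.

0.626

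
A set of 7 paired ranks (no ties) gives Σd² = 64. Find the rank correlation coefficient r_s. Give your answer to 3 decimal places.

-0.143

ρ = 1 − 6Σd² / [n(n²−1)] = 1 − 6×64 / (7×48)
  = 1 − 384/336 = 1 − 1.1429 ≈ -0.143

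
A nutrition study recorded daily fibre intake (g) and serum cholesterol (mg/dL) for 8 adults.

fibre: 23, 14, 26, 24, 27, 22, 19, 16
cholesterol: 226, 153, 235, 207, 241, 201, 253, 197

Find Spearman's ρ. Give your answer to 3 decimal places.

0.619

Rank fibre: 5, 1, 7, 6, 8, 4, 3, 2
Rank cholesterol: 5, 1, 6, 4, 7, 3, 8, 2
d = rank(fibre) − rank(cholesterol): 0, 0, 1, 2, 1, 1, -5, 0; Σd² = 32
ρ = 1 − 6Σd² / [n(n²−1)] = 1 − 6×32 / (8×63) = 1 − 192/504 ≈ 0.619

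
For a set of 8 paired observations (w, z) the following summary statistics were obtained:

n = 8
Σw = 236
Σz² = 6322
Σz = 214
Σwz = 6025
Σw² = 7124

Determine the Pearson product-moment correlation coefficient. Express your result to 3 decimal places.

-0.926

r = (nΣwz − ΣwΣz) / √[(nΣw² − (Σw)²)(nΣz² − (Σz)²)]
Numerator: 8×6025 − 236×214 = -2304
Denominator: √[(56992 − 55696)(50576 − 45796)] = √[1296 × 4780] = 2488.9516
r = -2304 / 2488.9516 ≈ -0.926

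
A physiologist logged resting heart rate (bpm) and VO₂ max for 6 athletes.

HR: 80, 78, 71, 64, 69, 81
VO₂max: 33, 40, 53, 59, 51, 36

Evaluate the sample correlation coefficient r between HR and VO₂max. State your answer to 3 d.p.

n = 6, Σx = 443, Σy = 272, Σx² = 32943, Σy² = 12876, Σxy = 19734
nΣxy − ΣxΣy = 118404 − 120496 = -2092
nΣx² − (Σx)² = 197658 − 196249 = 1409; nΣy² − (Σy)² = 77256 − 73984 = 3272
r = -2092 / √(1409 × 3272) = -2092 / 2147.1488 ≈ -0.974

-0.974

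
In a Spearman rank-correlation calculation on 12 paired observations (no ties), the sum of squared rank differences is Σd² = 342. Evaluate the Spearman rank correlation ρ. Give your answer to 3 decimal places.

-0.196

ρ = 1 − 6Σd² / [n(n²−1)] = 1 − 6×342 / (12×143)
  = 1 − 2052/1716 = 1 − 1.1958 ≈ -0.196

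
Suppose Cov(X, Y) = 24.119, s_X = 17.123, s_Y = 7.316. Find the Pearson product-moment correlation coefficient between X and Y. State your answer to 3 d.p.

r = Cov(X,Y) / (s_X · s_Y) = 24.119 / (17.123 × 7.316)
  = 24.119 / 125.2719 ≈ 0.193

0.193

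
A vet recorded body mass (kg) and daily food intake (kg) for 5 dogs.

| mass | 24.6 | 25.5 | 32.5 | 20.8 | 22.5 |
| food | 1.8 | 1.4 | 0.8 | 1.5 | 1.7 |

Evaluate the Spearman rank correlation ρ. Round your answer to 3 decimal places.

-0.600

Rank mass: 3, 4, 5, 1, 2
Rank food: 5, 2, 1, 3, 4
d = rank(mass) − rank(food): -2, 2, 4, -2, -2; Σd² = 32
ρ = 1 − 6Σd² / [n(n²−1)] = 1 − 6×32 / (5×24) = 1 − 192/120 ≈ -0.600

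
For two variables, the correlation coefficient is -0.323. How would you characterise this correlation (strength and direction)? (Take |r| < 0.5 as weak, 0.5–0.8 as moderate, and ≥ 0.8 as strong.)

weak negative

r = -0.323 < 0 so the relationship is negative.
|r| = 0.323, which falls in the weak range.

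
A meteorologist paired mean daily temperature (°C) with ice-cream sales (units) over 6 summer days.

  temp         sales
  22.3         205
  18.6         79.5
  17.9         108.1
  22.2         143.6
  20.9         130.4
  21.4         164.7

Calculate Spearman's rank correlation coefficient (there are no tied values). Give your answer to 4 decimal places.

Rank temp: 6, 2, 1, 5, 3, 4
Rank sales: 6, 1, 2, 4, 3, 5
d = rank(temp) − rank(sales): 0, 1, -1, 1, 0, -1; Σd² = 4
ρ = 1 − 6Σd² / [n(n²−1)] = 1 − 6×4 / (6×35) = 1 − 24/210 ≈ 0.8857

0.8857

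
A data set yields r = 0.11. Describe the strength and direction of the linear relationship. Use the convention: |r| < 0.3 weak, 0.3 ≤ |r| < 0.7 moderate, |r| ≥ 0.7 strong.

weak positive

r = 0.11 > 0 so the relationship is positive.
|r| = 0.11, which falls in the weak range.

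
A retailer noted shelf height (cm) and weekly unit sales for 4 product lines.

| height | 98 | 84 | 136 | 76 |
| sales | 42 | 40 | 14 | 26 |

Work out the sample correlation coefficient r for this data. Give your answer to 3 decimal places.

-0.632

n = 4, Σx = 394, Σy = 122, Σx² = 40932, Σy² = 4236, Σxy = 11356
nΣxy − ΣxΣy = 45424 − 48068 = -2644
nΣx² − (Σx)² = 163728 − 155236 = 8492; nΣy² − (Σy)² = 16944 − 14884 = 2060
r = -2644 / √(8492 × 2060) = -2644 / 4182.5256 ≈ -0.632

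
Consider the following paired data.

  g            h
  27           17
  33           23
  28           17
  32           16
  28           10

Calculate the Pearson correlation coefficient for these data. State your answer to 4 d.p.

0.5854

n = 5, Σg = 148, Σh = 83, Σg² = 4410, Σh² = 1463, Σgh = 2486
nΣgh − ΣgΣh = 12430 − 12284 = 146
nΣg² − (Σg)² = 22050 − 21904 = 146; nΣh² − (Σh)² = 7315 − 6889 = 426
r = 146 / √(146 × 426) = 146 / 249.3913 ≈ 0.5854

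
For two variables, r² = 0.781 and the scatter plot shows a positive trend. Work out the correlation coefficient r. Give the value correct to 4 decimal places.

|r| = √0.781 = 0.8837
The association is positive, so r = 0.8837.

0.8837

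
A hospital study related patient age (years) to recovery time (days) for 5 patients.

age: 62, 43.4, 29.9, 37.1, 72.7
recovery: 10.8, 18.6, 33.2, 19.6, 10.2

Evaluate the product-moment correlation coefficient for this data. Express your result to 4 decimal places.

-0.8931

n = 5, Σx = 245.1, Σy = 92.4, Σx² = 13283.27, Σy² = 2053.04, Σxy = 3938.22
nΣxy − ΣxΣy = 19691.1 − 22647.24 = -2956.14
nΣx² − (Σx)² = 66416.35 − 60074.01 = 6342.34; nΣy² − (Σy)² = 10265.2 − 8537.76 = 1727.44
r = -2956.14 / √(6342.34 × 1727.44) = -2956.14 / 3309.9867 ≈ -0.8931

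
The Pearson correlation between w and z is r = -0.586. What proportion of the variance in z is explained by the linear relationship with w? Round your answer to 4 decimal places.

r² = (-0.586)² = 0.3434

0.3434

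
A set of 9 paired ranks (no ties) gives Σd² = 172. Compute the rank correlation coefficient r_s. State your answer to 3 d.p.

ρ = 1 − 6Σd² / [n(n²−1)] = 1 − 6×172 / (9×80)
  = 1 − 1032/720 = 1 − 1.4333 ≈ -0.433

-0.433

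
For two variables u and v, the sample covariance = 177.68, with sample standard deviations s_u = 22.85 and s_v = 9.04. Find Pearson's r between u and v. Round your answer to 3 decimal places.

r = Cov(u,v) / (s_u · s_v) = 177.68 / (22.85 × 9.04)
  = 177.68 / 206.5640 ≈ 0.860

0.860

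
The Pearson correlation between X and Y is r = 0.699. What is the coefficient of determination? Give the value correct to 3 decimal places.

r² = (0.699)² = 0.489

0.489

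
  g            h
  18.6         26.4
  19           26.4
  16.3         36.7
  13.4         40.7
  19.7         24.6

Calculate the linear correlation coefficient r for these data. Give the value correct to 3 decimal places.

n = 5, Σg = 87, Σh = 154.8, Σg² = 1540.3, Σh² = 5002.46, Σgh = 2620.85
nΣgh − ΣgΣh = 13104.25 − 13467.6 = -363.35
nΣg² − (Σg)² = 7701.5 − 7569 = 132.5; nΣh² − (Σh)² = 25012.3 − 23963.04 = 1049.26
r = -363.35 / √(132.5 × 1049.26) = -363.35 / 372.8632 ≈ -0.974

-0.974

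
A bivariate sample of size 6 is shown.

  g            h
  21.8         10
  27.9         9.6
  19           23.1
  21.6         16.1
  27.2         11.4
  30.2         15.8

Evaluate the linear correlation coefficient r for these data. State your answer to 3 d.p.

n = 6, Σg = 147.7, Σh = 86, Σg² = 3733.09, Σh² = 1364.58, Σgh = 2059.74
nΣgh − ΣgΣh = 12358.44 − 12702.2 = -343.76
nΣg² − (Σg)² = 22398.54 − 21815.29 = 583.25; nΣh² − (Σh)² = 8187.48 − 7396 = 791.48
r = -343.76 / √(583.25 × 791.48) = -343.76 / 679.4341 ≈ -0.506

-0.506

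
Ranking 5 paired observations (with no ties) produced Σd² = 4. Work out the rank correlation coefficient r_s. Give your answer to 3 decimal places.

ρ = 1 − 6Σd² / [n(n²−1)] = 1 − 6×4 / (5×24)
  = 1 − 24/120 = 1 − 0.2000 ≈ 0.800

0.800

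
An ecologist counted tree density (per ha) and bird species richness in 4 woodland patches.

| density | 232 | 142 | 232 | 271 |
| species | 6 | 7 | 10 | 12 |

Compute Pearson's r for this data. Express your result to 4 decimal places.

0.6292

n = 4, Σx = 877, Σy = 35, Σx² = 201253, Σy² = 329, Σxy = 7958
nΣxy − ΣxΣy = 31832 − 30695 = 1137
nΣx² − (Σx)² = 805012 − 769129 = 35883; nΣy² − (Σy)² = 1316 − 1225 = 91
r = 1137 / √(35883 × 91) = 1137 / 1807.0288 ≈ 0.6292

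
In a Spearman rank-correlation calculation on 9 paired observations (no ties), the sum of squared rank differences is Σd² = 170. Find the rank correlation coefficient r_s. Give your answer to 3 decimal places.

ρ = 1 − 6Σd² / [n(n²−1)] = 1 − 6×170 / (9×80)
  = 1 − 1020/720 = 1 − 1.4167 ≈ -0.417

-0.417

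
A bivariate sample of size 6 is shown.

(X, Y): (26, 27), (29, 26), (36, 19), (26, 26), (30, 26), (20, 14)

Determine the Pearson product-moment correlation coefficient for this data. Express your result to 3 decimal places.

n = 6, ΣX = 167, ΣY = 138, ΣX² = 4789, ΣY² = 3314, ΣXY = 3876
nΣXY − ΣXΣY = 23256 − 23046 = 210
nΣX² − (ΣX)² = 28734 − 27889 = 845; nΣY² − (ΣY)² = 19884 − 19044 = 840
r = 210 / √(845 × 840) = 210 / 842.4963 ≈ 0.249

0.249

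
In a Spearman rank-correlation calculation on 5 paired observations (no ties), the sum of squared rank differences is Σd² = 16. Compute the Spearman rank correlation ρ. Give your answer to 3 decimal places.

ρ = 1 − 6Σd² / [n(n²−1)] = 1 − 6×16 / (5×24)
  = 1 − 96/120 = 1 − 0.8000 ≈ 0.200

0.200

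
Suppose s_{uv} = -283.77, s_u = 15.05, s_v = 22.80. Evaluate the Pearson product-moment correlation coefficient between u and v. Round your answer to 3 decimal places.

r = Cov(u,v) / (s_u · s_v) = -283.77 / (15.05 × 22.80)
  = -283.77 / 343.1400 ≈ -0.827

-0.827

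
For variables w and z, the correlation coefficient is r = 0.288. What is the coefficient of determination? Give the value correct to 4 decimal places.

r² = (0.288)² = 0.0829

0.0829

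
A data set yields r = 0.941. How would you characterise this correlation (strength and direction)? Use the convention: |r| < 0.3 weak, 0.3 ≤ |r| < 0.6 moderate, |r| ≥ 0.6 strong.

strong positive

r = 0.941 > 0 so the relationship is positive.
|r| = 0.941, which falls in the strong range.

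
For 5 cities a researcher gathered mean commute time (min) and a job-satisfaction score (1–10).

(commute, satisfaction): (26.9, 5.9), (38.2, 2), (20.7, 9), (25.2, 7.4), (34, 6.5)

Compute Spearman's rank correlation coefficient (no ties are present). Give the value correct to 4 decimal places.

-0.9000

Rank commute: 3, 5, 1, 2, 4
Rank satisfaction: 2, 1, 5, 4, 3
d = rank(commute) − rank(satisfaction): 1, 4, -4, -2, 1; Σd² = 38
ρ = 1 − 6Σd² / [n(n²−1)] = 1 − 6×38 / (5×24) = 1 − 228/120 ≈ -0.9000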